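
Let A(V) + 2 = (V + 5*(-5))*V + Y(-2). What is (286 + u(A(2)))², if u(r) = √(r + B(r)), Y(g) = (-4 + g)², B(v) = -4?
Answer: 81780 + 2288*I ≈ 81780.0 + 2288.0*I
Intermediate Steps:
A(V) = 34 + V*(-25 + V) (A(V) = -2 + ((V + 5*(-5))*V + (-4 - 2)²) = -2 + ((V - 25)*V + (-6)²) = -2 + ((-25 + V)*V + 36) = -2 + (V*(-25 + V) + 36) = -2 + (36 + V*(-25 + V)) = 34 + V*(-25 + V))
u(r) = √(-4 + r) (u(r) = √(r - 4) = √(-4 + r))
(286 + u(A(2)))² = (286 + √(-4 + (34 + 2² - 25*2)))² = (286 + √(-4 + (34 + 4 - 50)))² = (286 + √(-4 - 12))² = (286 + √(-16))² = (286 + 4*I)²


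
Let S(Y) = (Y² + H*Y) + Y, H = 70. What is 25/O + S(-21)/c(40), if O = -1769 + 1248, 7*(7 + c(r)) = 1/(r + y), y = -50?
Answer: 38281225/255811 ≈ 149.65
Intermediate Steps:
S(Y) = Y² + 71*Y (S(Y) = (Y² + 70*Y) + Y = Y² + 71*Y)
c(r) = -7 + 1/(7*(-50 + r)) (c(r) = -7 + 1/(7*(r - 50)) = -7 + 1/(7*(-50 + r)))
O = -521
25/O + S(-21)/c(40) = 25/(-521) + (-21*(71 - 21))/(((2451 - 49*40)/(7*(-50 + 40)))) = 25*(-1/521) + (-21*50)/(((⅐)*(2451 - 1960)/(-10))) = -25/521 - 1050/((⅐)*(-⅒)*491) = -25/521 - 1050/(-491/70) = -25/521 - 1050*(-70/491) = -25/521 + 73500/491 = 38281225/255811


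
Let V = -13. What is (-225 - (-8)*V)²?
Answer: 108241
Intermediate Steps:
(-225 - (-8)*V)² = (-225 - (-8)*(-13))² = (-225 - 1*104)² = (-225 - 104)² = (-329)² = 108241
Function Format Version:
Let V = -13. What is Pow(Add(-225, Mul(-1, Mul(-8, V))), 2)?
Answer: 108241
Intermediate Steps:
Pow(Add(-225, Mul(-1, Mul(-8, V))), 2) = Pow(Add(-225, Mul(-1, Mul(-8, -13))), 2) = Pow(Add(-225, Mul(-1, 104)), 2) = Pow(Add(-225, -104), 2) = Pow(-329, 2) = 108241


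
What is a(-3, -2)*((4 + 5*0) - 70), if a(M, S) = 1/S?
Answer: 33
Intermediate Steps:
a(-3, -2)*((4 + 5*0) - 70) = ((4 + 5*0) - 70)/(-2) = -((4 + 0) - 70)/2 = -(4 - 70)/2 = -1/2*(-66) = 33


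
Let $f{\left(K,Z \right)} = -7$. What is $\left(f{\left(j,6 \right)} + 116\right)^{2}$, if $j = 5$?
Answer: $11881$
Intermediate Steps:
$\left(f{\left(j,6 \right)} + 116\right)^{2} = \left(-7 + 116\right)^{2} = 109^{2} = 11881$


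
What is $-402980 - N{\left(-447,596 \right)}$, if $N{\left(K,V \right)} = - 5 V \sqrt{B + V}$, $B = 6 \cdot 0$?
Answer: $-402980 + 5960 \sqrt{149} \approx -3.3023 \cdot 10^{5}$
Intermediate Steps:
$B = 0$
$N{\left(K,V \right)} = - 5 V^{\frac{3}{2}}$ ($N{\left(K,V \right)} = - 5 V \sqrt{0 + V} = - 5 V \sqrt{V} = - 5 V^{\frac{3}{2}}$)
$-402980 - N{\left(-447,596 \right)} = -402980 - - 5 \cdot 596^{\frac{3}{2}} = -402980 - - 5 \cdot 1192 \sqrt{149} = -402980 - - 5960 \sqrt{149} = -402980 + 5960 \sqrt{149}$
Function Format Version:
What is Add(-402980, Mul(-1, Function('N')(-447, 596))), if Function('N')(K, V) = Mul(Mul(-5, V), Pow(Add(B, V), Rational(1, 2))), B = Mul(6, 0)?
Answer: Add(-402980, Mul(5960, Pow(149, Rational(1, 2)))) ≈ -3.3023e+5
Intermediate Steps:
B = 0
Function('N')(K, V) = Mul(-5, Pow(V, Rational(3, 2))) (Function('N')(K, V) = Mul(Mul(-5, V), Pow(Add(0, V), Rational(1, 2))) = Mul(Mul(-5, V), Pow(V, Rational(1, 2))) = Mul(-5, Pow(V, Rational(3, 2))))
Add(-402980, Mul(-1, Function('N')(-447, 596))) = Add(-402980, Mul(-1, Mul(-5, Pow(596, Rational(3, 2))))) = Add(-402980, Mul(-1, Mul(-5, Mul(1192, Pow(149, Rational(1, 2)))))) = Add(-402980, Mul(-1, Mul(-5960, Pow(149, Rational(1, 2))))) = Add(-402980, Mul(5960, Pow(149, Rational(1, 2))))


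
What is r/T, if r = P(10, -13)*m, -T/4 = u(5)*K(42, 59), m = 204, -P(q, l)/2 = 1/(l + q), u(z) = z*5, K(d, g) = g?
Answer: -34/1475 ≈ -0.023051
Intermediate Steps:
u(z) = 5*z
P(q, l) = -2/(l + q)
T = -5900 (T = -4*5*5*59 = -100*59 = -4*1475 = -5900)
r = 136 (r = -2/(-13 + 10)*204 = -2/(-3)*204 = -2*(-1/3)*204 = (2/3)*204 = 136)
r/T = 136/(-5900) = 136*(-1/5900) = -34/1475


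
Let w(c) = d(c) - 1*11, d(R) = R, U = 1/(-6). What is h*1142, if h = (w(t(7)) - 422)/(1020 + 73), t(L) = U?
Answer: -1484029/3279 ≈ -452.59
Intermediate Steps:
U = -⅙ ≈ -0.16667
t(L) = -⅙
w(c) = -11 + c (w(c) = c - 1*11 = c - 11 = -11 + c)
h = -2599/6558 (h = ((-11 - ⅙) - 422)/(1020 + 73) = (-67/6 - 422)/1093 = -2599/6*1/1093 = -2599/6558 ≈ -0.39631)
h*1142 = -2599/6558*1142 = -1484029/3279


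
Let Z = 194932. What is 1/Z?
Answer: 1/194932 ≈ 5.1300e-6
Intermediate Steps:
1/Z = 1/194932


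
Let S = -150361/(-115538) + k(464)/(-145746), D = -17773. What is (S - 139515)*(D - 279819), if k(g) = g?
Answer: 174783170449388699308/4209800337 ≈ 4.1518e+10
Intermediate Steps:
S = 10930452337/8419600674 (S = -150361/(-115538) + 464/(-145746) = -150361*(-1/115538) + 464*(-1/145746) = 150361/115538 - 232/72873 = 10930452337/8419600674 ≈ 1.2982)
(S - 139515)*(D - 279819) = (10930452337/8419600674 - 139515)*(-17773 - 279819) = -1174649657580773/8419600674*(-297592) = 174783170449388699308/4209800337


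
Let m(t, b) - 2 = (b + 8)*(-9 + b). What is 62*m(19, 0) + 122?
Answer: -4218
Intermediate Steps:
m(t, b) = 2 + (-9 + b)*(8 + b) (m(t, b) = 2 + (b + 8)*(-9 + b) = 2 + (8 + b)*(-9 + b) = 2 + (-9 + b)*(8 + b))
62*m(19, 0) + 122 = 62*(-70 + 0² - 1*0) + 122 = 62*(-70 + 0 + 0) + 122 = 62*(-70) + 122 = -4340 + 122 = -4218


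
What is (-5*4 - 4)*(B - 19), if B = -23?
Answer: 1008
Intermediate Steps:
(-5*4 - 4)*(B - 19) = (-5*4 - 4)*(-23 - 19) = (-20 - 4)*(-42) = -24*(-42) = 1008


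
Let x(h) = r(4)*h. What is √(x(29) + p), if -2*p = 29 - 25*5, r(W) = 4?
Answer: 2*√41 ≈ 12.806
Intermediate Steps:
x(h) = 4*h
p = 48 (p = -(29 - 25*5)/2 = -(29 - 125)/2 = -½*(-96) = 48)
√(x(29) + p) = √(4*29 + 48) = √(116 + 48) = √164 = 2*√41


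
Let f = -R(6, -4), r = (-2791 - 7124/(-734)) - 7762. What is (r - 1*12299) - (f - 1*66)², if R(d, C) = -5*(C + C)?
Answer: -12506734/367 ≈ -34078.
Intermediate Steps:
R(d, C) = -10*C
r = -3869389/367 (r = (-2791 - 7124*(-1/734)) - 7762 = (-2791 + 3562/367) - 7762 = -1020735/367 - 7762 = -3869389/367 ≈ -10543.)
f = -40 (f = -(-10)*(-4) = -1*40 = -40)
(r - 1*12299) - (f - 1*66)² = (-3869389/367 - 1*12299) - (-40 - 1*66)² = (-3869389/367 - 12299) - (-40 - 66)² = -8383122/367 - 1*(-106)² = -8383122/367 - 1*11236 = -8383122/367 - 11236 = -12506734/367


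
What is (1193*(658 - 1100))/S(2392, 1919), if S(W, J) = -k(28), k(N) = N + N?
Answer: 263653/28 ≈ 9416.2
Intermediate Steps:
k(N) = 2*N
S(W, J) = -56 (S(W, J) = -2*28 = -1*56 = -56)
(1193*(658 - 1100))/S(2392, 1919) = (1193*(658 - 1100))/(-56) = (1193*(-442))*(-1/56) = -527306*(-1/56) = 263653/28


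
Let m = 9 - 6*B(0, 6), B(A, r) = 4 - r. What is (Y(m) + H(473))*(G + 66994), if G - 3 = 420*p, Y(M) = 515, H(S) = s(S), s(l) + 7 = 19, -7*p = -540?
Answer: 52382219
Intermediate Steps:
p = 540/7 (p = -⅐*(-540) = 540/7 ≈ 77.143)
s(l) = 12 (s(l) = -7 + 19 = 12)
H(S) = 12
m = 21 (m = 9 - 6*(4 - 1*6) = 9 - 6*(4 - 6) = 9 - 6*(-2) = 9 + 12 = 21)
G = 32403 (G = 3 + 420*(540/7) = 3 + 32400 = 32403)
(Y(m) + H(473))*(G + 66994) = (515 + 12)*(32403 + 66994) = 527*99397 = 52382219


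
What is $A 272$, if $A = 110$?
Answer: $29920$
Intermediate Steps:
$A 272 = 110 \cdot 272 = 29920$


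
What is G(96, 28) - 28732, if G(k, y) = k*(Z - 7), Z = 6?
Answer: -28828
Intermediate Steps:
G(k, y) = -k (G(k, y) = k*(6 - 7) = k*(-1) = -k)
G(96, 28) - 28732 = -1*96 - 28732 = -96 - 28732 = -28828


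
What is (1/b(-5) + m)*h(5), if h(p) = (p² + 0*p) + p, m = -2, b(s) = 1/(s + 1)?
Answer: -180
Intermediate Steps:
b(s) = 1/(1 + s)
h(p) = p + p² (h(p) = (p² + 0) + p = p² + p = p + p²)
(1/b(-5) + m)*h(5) = (1/(1/(1 - 5)) - 2)*(5*(1 + 5)) = (1/(1/(-4)) - 2)*(5*6) = (1/(-¼) - 2)*30 = (-4 - 2)*30 = -6*30 = -180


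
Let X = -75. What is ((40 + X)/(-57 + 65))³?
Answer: -42875/512 ≈ -83.740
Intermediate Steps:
((40 + X)/(-57 + 65))³ = ((40 - 75)/(-57 + 65))³ = (-35/8)³ = -42875/512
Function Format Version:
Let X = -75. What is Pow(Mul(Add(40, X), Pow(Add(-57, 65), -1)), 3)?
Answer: Rational(-42875, 512) ≈ -83.740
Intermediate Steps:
Pow(Mul(Add(40, X), Pow(Add(-57, 65), -1)), 3) = Pow(Mul(Add(40, -75), Pow(Add(-57, 65), -1)), 3) = Pow(Mul(-35, Pow(8, -1)), 3) = Pow(Mul(-35, Rational(1, 8)), 3) = Pow(Rational(-35, 8), 3) = Rational(-42875, 512)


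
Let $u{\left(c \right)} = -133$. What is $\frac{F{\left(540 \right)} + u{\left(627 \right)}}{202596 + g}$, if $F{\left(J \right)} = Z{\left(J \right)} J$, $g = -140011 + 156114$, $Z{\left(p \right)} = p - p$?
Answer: $- \frac{133}{218699} \approx -0.00060814$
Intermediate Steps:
$Z{\left(p \right)} = 0$
$g = 16103$
$F{\left(J \right)} = 0$ ($F{\left(J \right)} = 0 J = 0$)
$\frac{F{\left(540 \right)} + u{\left(627 \right)}}{202596 + g} = \frac{0 - 133}{202596 + 16103} = - \frac{133}{218699}$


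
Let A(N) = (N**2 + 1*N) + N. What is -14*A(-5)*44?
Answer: -9240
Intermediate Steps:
A(N) = N**2 + 2*N (A(N) = (N**2 + N) + N = (N + N**2) + N = N**2 + 2*N)
-14*A(-5)*44 = -(-70)*(2 - 5)*44 = -(-70)*(-3)*44 = -14*15*44 = -210*44 = -9240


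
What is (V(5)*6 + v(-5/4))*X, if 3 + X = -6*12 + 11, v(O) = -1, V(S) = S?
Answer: -1856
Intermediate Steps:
X = -64 (X = -3 + (-6*12 + 11) = -3 + (-72 + 11) = -3 - 61 = -64)
(V(5)*6 + v(-5/4))*X = (5*6 - 1)*(-64) = (30 - 1)*(-64) = 29*(-64) = -1856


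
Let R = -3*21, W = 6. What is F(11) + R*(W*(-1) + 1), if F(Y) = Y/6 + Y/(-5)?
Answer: 9439/30 ≈ 314.63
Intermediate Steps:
F(Y) = -Y/30 (F(Y) = Y*(1/6) + Y*(-1/5) = Y/6 - Y/5 = -Y/30)
R = -63
F(11) + R*(W*(-1) + 1) = -1/30*11 - 63*(6*(-1) + 1) = -11/30 - 63*(-6 + 1) = -11/30 - 63*(-5) = -11/30 + 315 = 9439/30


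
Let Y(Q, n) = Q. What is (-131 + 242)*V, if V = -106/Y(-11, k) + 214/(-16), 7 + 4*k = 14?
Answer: -36519/88 ≈ -414.99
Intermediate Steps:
k = 7/4 (k = -7/4 + (¼)*14 = -7/4 + 7/2 = 7/4 ≈ 1.7500)
V = -329/88 (V = -106/(-11) + 214/(-16) = -106*(-1/11) + 214*(-1/16) = 106/11 - 107/8 = -329/88 ≈ -3.7386)
(-131 + 242)*V = (-131 + 242)*(-329/88) = 111*(-329/88) = -36519/88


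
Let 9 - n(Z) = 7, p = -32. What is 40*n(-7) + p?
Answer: 48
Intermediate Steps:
n(Z) = 2 (n(Z) = 9 - 1*7 = 9 - 7 = 2)
40*n(-7) + p = 40*2 - 32 = 80 - 32 = 48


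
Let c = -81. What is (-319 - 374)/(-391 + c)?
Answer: 693/472 ≈ 1.4682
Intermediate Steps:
(-319 - 374)/(-391 + c) = (-319 - 374)/(-391 - 81) = -693/(-472) = -693*(-1/472) = 693/472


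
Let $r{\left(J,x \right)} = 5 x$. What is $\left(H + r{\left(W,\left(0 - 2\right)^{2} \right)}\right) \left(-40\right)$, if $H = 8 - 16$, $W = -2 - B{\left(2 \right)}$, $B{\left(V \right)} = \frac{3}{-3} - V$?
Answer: $-480$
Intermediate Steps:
$B{\left(V \right)} = -1 - V$ ($B{\left(V \right)} = 3 \left(- \frac{1}{3}\right) - V = -1 - V$)
$W = 1$ ($W = -2 - \left(-1 - 2\right) = -2 - -3 = -2 + 3 = 1$)
$H = -8$ ($H = 8 - 16 = -8$)
$\left(H + r{\left(W,\left(0 - 2\right)^{2} \right)}\right) \left(-40\right) = \left(-8 + 5 \left(0 - 2\right)^{2}\right) \left(-40\right) = \left(-8 + 5 \left(-2\right)^{2}\right) \left(-40\right) = \left(-8 + 5 \cdot 4\right) \left(-40\right) = \left(-8 + 20\right) \left(-40\right) = 12 \left(-40\right) = -480$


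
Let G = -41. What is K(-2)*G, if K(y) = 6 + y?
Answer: -164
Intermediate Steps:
K(-2)*G = (6 - 2)*(-41) = 4*(-41) = -164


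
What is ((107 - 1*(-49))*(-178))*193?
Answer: -5359224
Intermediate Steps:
((107 - 1*(-49))*(-178))*193 = ((107 + 49)*(-178))*193 = (156*(-178))*193 = -27768*193 = -5359224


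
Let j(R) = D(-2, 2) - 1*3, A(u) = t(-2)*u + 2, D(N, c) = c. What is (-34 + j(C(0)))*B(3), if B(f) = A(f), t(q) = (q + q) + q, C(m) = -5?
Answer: 560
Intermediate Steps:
t(q) = 3*q (t(q) = 2*q + q = 3*q)
A(u) = 2 - 6*u (A(u) = (3*(-2))*u + 2 = -6*u + 2 = 2 - 6*u)
j(R) = -1 (j(R) = 2 - 1*3 = 2 - 3 = -1)
B(f) = 2 - 6*f
(-34 + j(C(0)))*B(3) = (-34 - 1)*(2 - 6*3) = -35*(2 - 18) = -35*(-16) = 560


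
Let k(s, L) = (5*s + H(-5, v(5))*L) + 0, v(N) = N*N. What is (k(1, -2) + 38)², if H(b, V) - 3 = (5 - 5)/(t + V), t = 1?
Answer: 1369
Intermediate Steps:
v(N) = N²
H(b, V) = 3 (H(b, V) = 3 + (5 - 5)/(1 + V) = 3 + 0/(1 + V) = 3 + 0 = 3)
k(s, L) = 3*L + 5*s (k(s, L) = (5*s + 3*L) + 0 = (3*L + 5*s) + 0 = 3*L + 5*s)
(k(1, -2) + 38)² = ((3*(-2) + 5*1) + 38)² = ((-6 + 5) + 38)² = (-1 + 38)² = 37² = 1369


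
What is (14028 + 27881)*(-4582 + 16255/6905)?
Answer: -265053093319/1381 ≈ -1.9193e+8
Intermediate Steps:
(14028 + 27881)*(-4582 + 16255/6905) = 41909*(-4582 + 16255*(1/6905)) = 41909*(-4582 + 3251/1381) = 41909*(-6324491/1381) = -265053093319/1381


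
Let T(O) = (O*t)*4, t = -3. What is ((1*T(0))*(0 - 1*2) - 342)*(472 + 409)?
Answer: -301302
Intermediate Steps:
T(O) = -12*O (T(O) = (O*(-3))*4 = -3*O*4 = -12*O)
((1*T(0))*(0 - 1*2) - 342)*(472 + 409) = ((1*(-12*0))*(0 - 1*2) - 342)*(472 + 409) = ((1*0)*(0 - 2) - 342)*881 = (0*(-2) - 342)*881 = (0 - 342)*881 = -342*881 = -301302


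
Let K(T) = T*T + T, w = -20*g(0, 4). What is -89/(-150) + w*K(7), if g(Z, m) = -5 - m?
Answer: 1512089/150 ≈ 10081.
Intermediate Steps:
w = 180 (w = -20*(-5 - 1*4) = -20*(-5 - 4) = -20*(-9) = 180)
K(T) = T + T**2 (K(T) = T**2 + T = T + T**2)
-89/(-150) + w*K(7) = -89/(-150) + 180*(7*(1 + 7)) = -89*(-1/150) + 180*(7*8) = 89/150 + 180*56 = 89/150 + 10080 = 1512089/150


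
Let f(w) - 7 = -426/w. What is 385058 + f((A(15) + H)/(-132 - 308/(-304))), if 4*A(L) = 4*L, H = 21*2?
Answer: 278723735/722 ≈ 3.8604e+5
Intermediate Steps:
H = 42
A(L) = L (A(L) = (4*L)/4 = L)
f(w) = 7 - 426/w
385058 + f((A(15) + H)/(-132 - 308/(-304))) = 385058 + (7 - 426*(-132 - 308/(-304))/(15 + 42)) = 385058 + (7 - 426/(57/(-132 - 308*(-1/304)))) = 385058 + (7 - 426/(57/(-132 + 77/76))) = 385058 + (7 - 426/(57/(-9955/76))) = 385058 + (7 - 426/(57*(-76/9955))) = 385058 + (7 - 426/(-4332/9955)) = 385058 + (7 - 426*(-9955/4332)) = 385058 + (7 + 706805/722) = 385058 + 711859/722 = 278723735/722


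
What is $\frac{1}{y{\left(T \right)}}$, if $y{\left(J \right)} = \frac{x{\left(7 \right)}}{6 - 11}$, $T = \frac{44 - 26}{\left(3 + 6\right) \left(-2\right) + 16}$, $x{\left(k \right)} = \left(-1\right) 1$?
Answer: $5$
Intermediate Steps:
$x{\left(k \right)} = -1$
$T = -9$ ($T = \frac{18}{9 \left(-2\right) + 16} = \frac{18}{-18 + 16} = \frac{18}{-2} = 18 \left(- \frac{1}{2}\right) = -9$)
$y{\left(J \right)} = \frac{1}{5}$ ($y{\left(J \right)} = - \frac{1}{6 - 11} = - \frac{1}{-5} = \left(-1\right) \left(- \frac{1}{5}\right) = \frac{1}{5}$)
$\frac{1}{y{\left(T \right)}} = \frac{1}{\frac{1}{5}} = 5$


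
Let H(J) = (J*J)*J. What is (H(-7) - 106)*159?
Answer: -71391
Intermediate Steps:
H(J) = J³ (H(J) = J²*J = J³)
(H(-7) - 106)*159 = ((-7)³ - 106)*159 = (-343 - 106)*159 = -449*159 = -71391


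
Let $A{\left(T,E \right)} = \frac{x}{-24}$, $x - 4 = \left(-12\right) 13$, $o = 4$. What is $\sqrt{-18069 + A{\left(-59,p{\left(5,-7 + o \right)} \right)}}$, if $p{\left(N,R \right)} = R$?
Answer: $\frac{2 i \sqrt{40641}}{3} \approx 134.4 i$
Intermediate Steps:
$x = -152$ ($x = 4 - 156 = -152$)
$A{\left(T,E \right)} = \frac{19}{3}$ ($A{\left(T,E \right)} = - \frac{152}{-24} = \left(-152\right) \left(- \frac{1}{24}\right) = \frac{19}{3}$)
$\sqrt{-18069 + A{\left(-59,p{\left(5,-7 + o \right)} \right)}} = \sqrt{-18069 + \frac{19}{3}} = \sqrt{- \frac{54188}{3}} = \frac{2 i \sqrt{40641}}{3}$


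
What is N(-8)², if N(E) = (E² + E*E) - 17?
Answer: 12321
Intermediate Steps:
N(E) = -17 + 2*E² (N(E) = (E² + E²) - 17 = 2*E² - 17 = -17 + 2*E²)
N(-8)² = (-17 + 2*(-8)²)² = (-17 + 2*64)² = (-17 + 128)² = 111² = 12321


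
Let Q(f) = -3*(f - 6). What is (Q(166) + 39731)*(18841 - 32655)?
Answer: -542213314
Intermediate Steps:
Q(f) = 18 - 3*f (Q(f) = -3*(-6 + f) = 18 - 3*f)
(Q(166) + 39731)*(18841 - 32655) = ((18 - 3*166) + 39731)*(18841 - 32655) = ((18 - 498) + 39731)*(-13814) = (-480 + 39731)*(-13814) = 39251*(-13814) = -542213314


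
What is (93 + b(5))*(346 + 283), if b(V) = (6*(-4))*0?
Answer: 58497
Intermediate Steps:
b(V) = 0 (b(V) = -24*0 = 0)
(93 + b(5))*(346 + 283) = (93 + 0)*(346 + 283) = 93*629 = 58497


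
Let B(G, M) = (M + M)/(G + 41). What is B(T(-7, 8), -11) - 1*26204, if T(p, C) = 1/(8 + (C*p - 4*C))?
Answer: -85924676/3279 ≈ -26205.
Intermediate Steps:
T(p, C) = 1/(8 - 4*C + C*p) (T(p, C) = 1/(8 + (-4*C + C*p)) = 1/(8 - 4*C + C*p))
B(G, M) = 2*M/(41 + G) (B(G, M) = (2*M)/(41 + G) = 2*M/(41 + G))
B(T(-7, 8), -11) - 1*26204 = 2*(-11)/(41 + 1/(8 - 4*8 + 8*(-7))) - 1*26204 = 2*(-11)/(41 + 1/(8 - 32 - 56)) - 26204 = 2*(-11)/(41 + 1/(-80)) - 26204 = 2*(-11)/(41 - 1/80) - 26204 = 2*(-11)/(3279/80) - 26204 = 2*(-11)*(80/3279) - 26204 = -1760/3279 - 26204 = -85924676/3279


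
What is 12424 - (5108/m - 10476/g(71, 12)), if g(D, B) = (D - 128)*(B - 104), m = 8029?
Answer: 43596530473/3508673 ≈ 12425.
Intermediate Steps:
g(D, B) = (-128 + D)*(-104 + B)
12424 - (5108/m - 10476/g(71, 12)) = 12424 - (5108/8029 - 10476/(13312 - 128*12 - 104*71 + 12*71)) = 12424 - (5108*(1/8029) - 10476/(13312 - 1536 - 7384 + 852)) = 12424 - (5108/8029 - 10476/5244) = 12424 - (5108/8029 - 10476*1/5244) = 12424 - (5108/8029 - 873/437) = 12424 - 1*(-4777121/3508673) = 12424 + 4777121/3508673 = 43596530473/3508673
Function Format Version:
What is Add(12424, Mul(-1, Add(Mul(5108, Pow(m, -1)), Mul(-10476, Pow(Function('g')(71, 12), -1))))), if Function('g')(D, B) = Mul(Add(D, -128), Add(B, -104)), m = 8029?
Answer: Rational(43596530473, 3508673) ≈ 12425.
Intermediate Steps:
Function('g')(D, B) = Mul(Add(-128, D), Add(-104, B))
Add(12424, Mul(-1, Add(Mul(5108, Pow(m, -1)), Mul(-10476, Pow(Function('g')(71, 12), -1))))) = Add(12424, Mul(-1, Add(Mul(5108, Pow(8029, -1)), Mul(-10476, Pow(Add(13312, Mul(-128, 12), Mul(-104, 71), Mul(12, 71)), -1))))) = Add(12424, Mul(-1, Add(Mul(5108, Rational(1, 8029)), Mul(-10476, Pow(Add(13312, -1536, -7384, 852), -1))))) = Add(12424, Mul(-1, Add(Rational(5108, 8029), Mul(-10476, Pow(5244, -1))))) = Add(12424, Mul(-1, Add(Rational(5108, 8029), Mul(-10476, Rational(1, 5244))))) = Add(12424, Mul(-1, Add(Rational(5108, 8029), Rational(-873, 437)))) = Add(12424, Mul(-1, Rational(-4777121, 3508673))) = Add(12424, Rational(4777121, 3508673)) = Rational(43596530473, 3508673)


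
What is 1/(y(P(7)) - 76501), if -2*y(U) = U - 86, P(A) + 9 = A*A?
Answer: -1/76478 ≈ -1.3076e-5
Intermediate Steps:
P(A) = -9 + A² (P(A) = -9 + A*A = -9 + A²)
y(U) = 43 - U/2 (y(U) = -(U - 86)/2 = -(-86 + U)/2 = 43 - U/2)
1/(y(P(7)) - 76501) = 1/((43 - (-9 + 7²)/2) - 76501) = 1/((43 - (-9 + 49)/2) - 76501) = 1/((43 - ½*40) - 76501) = 1/((43 - 20) - 76501) = 1/(23 - 76501) = 1/(-76478) = -1/76478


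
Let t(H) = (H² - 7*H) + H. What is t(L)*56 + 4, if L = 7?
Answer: 396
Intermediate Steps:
t(H) = H² - 6*H
t(L)*56 + 4 = (7*(-6 + 7))*56 + 4 = (7*1)*56 + 4 = 7*56 + 4 = 392 + 4 = 396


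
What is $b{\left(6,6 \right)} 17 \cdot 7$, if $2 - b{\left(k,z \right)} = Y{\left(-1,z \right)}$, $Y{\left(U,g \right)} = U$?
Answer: $357$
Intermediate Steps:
$b{\left(k,z \right)} = 3$ ($b{\left(k,z \right)} = 2 - -1 = 2 + 1 = 3$)
$b{\left(6,6 \right)} 17 \cdot 7 = 3 \cdot 17 \cdot 7 = 51 \cdot 7 = 357$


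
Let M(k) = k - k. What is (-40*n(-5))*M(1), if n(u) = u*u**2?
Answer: 0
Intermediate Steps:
M(k) = 0
n(u) = u**3
(-40*n(-5))*M(1) = -40*(-5)**3*0 = -40*(-125)*0 = 5000*0 = 0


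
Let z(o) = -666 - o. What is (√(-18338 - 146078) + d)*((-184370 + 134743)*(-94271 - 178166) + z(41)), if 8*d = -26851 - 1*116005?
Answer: -241430752324244 + 108161842336*I*√2569 ≈ -2.4143e+14 + 5.4822e+12*I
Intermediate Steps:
d = -17857 (d = (-26851 - 1*116005)/8 = (-26851 - 116005)/8 = (⅛)*(-142856) = -17857)
(√(-18338 - 146078) + d)*((-184370 + 134743)*(-94271 - 178166) + z(41)) = (√(-18338 - 146078) - 17857)*((-184370 + 134743)*(-94271 - 178166) + (-666 - 1*41)) = (√(-164416) - 17857)*(-49627*(-272437) + (-666 - 41)) = (8*I*√2569 - 17857)*(13520230999 - 707) = (-17857 + 8*I*√2569)*13520230292 = -241430752324244 + 108161842336*I*√2569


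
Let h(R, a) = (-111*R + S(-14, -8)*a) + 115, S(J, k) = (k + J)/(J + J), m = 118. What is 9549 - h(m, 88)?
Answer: 157240/7 ≈ 22463.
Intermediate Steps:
S(J, k) = (J + k)/(2*J) (S(J, k) = (J + k)/((2*J)) = (J + k)*(1/(2*J)) = (J + k)/(2*J))
h(R, a) = 115 - 111*R + 11*a/14 (h(R, a) = (-111*R + ((1/2)*(-14 - 8)/(-14))*a) + 115 = (-111*R + ((1/2)*(-1/14)*(-22))*a) + 115 = (-111*R + 11*a/14) + 115 = 115 - 111*R + 11*a/14)
9549 - h(m, 88) = 9549 - (115 - 111*118 + (11/14)*88) = 9549 - (115 - 13098 + 484/7) = 9549 - 1*(-90397/7) = 9549 + 90397/7 = 157240/7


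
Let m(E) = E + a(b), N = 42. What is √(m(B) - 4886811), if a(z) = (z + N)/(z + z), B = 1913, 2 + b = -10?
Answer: I*√19539597/2 ≈ 2210.2*I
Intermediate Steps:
b = -12 (b = -2 - 10 = -12)
a(z) = (42 + z)/(2*z) (a(z) = (z + 42)/(z + z) = (42 + z)/((2*z)) = (42 + z)*(1/(2*z)) = (42 + z)/(2*z))
m(E) = -5/4 + E (m(E) = E + (½)*(42 - 12)/(-12) = E + (½)*(-1/12)*30 = E - 5/4 = -5/4 + E)
√(m(B) - 4886811) = √((-5/4 + 1913) - 4886811) = √(7647/4 - 4886811) = √(-19539597/4) = I*√19539597/2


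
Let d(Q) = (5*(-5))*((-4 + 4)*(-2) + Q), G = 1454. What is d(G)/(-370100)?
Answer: 727/7402 ≈ 0.098217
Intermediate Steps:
d(Q) = -25*Q (d(Q) = -25*(0*(-2) + Q) = -25*(0 + Q) = -25*Q)
d(G)/(-370100) = -25*1454/(-370100) = -36350*(-1/370100) = 727/7402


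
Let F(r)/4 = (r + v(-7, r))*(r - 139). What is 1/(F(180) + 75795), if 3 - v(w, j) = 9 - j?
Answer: 1/133851 ≈ 7.4710e-6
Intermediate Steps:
v(w, j) = -6 + j (v(w, j) = 3 - (9 - j) = 3 + (-9 + j) = -6 + j)
F(r) = 4*(-139 + r)*(-6 + 2*r) (F(r) = 4*((r + (-6 + r))*(r - 139)) = 4*((-6 + 2*r)*(-139 + r)) = 4*((-139 + r)*(-6 + 2*r)) = 4*(-139 + r)*(-6 + 2*r))
1/(F(180) + 75795) = 1/((3336 - 1136*180 + 8*180²) + 75795) = 1/((3336 - 204480 + 8*32400) + 75795) = 1/((3336 - 204480 + 259200) + 75795) = 1/(58056 + 75795) = 1/133851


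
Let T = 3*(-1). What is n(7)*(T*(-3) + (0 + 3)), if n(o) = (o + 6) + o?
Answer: 240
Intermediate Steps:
n(o) = 6 + 2*o (n(o) = (6 + o) + o = 6 + 2*o)
T = -3
n(7)*(T*(-3) + (0 + 3)) = (6 + 2*7)*(-3*(-3) + (0 + 3)) = (6 + 14)*(9 + 3) = 20*12 = 240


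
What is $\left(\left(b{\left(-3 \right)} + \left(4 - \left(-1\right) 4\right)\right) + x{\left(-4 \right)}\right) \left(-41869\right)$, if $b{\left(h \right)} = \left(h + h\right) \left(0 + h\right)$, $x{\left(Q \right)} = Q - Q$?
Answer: $-1088594$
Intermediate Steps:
$x{\left(Q \right)} = 0$
$b{\left(h \right)} = 2 h^{2}$ ($b{\left(h \right)} = 2 h h = 2 h^{2}$)
$\left(\left(b{\left(-3 \right)} + \left(4 - \left(-1\right) 4\right)\right) + x{\left(-4 \right)}\right) \left(-41869\right) = \left(\left(2 \left(-3\right)^{2} + \left(4 - \left(-1\right) 4\right)\right) + 0\right) \left(-41869\right) = \left(\left(2 \cdot 9 + \left(4 - -4\right)\right) + 0\right) \left(-41869\right) = \left(\left(18 + \left(4 + 4\right)\right) + 0\right) \left(-41869\right) = \left(\left(18 + 8\right) + 0\right) \left(-41869\right) = \left(26 + 0\right) \left(-41869\right) = 26 \left(-41869\right) = -1088594$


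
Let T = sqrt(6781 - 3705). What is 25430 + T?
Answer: 25430 + 2*sqrt(769) ≈ 25485.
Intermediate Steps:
T = 2*sqrt(769) (T = sqrt(3076) = 2*sqrt(769) ≈ 55.462)
25430 + T = 25430 + 2*sqrt(769)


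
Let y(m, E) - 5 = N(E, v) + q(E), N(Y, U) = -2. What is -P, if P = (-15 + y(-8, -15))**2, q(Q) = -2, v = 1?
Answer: -196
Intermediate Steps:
y(m, E) = 1 (y(m, E) = 5 + (-2 - 2) = 5 - 4 = 1)
P = 196 (P = (-15 + 1)**2 = (-14)**2 = 196)
-P = -1*196 = -196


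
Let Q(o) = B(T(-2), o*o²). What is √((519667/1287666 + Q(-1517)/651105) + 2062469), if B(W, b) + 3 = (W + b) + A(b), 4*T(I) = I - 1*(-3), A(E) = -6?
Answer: √11736843326033416536097635/2388620430 ≈ 1434.3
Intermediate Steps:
T(I) = ¾ + I/4 (T(I) = (I - 1*(-3))/4 = (I + 3)/4 = (3 + I)/4 = ¾ + I/4)
B(W, b) = -9 + W + b (B(W, b) = -3 + ((W + b) - 6) = -3 + (-6 + W + b) = -9 + W + b)
Q(o) = -35/4 + o³ (Q(o) = -9 + (¾ + (¼)*(-2)) + o*o² = -9 + (¾ - ½) + o³ = -9 + ¼ + o³ = -35/4 + o³)
√((519667/1287666 + Q(-1517)/651105) + 2062469) = √((519667/1287666 + (-35/4 + (-1517)³)/651105) + 2062469) = √((519667*(1/1287666) + (-35/4 - 3491055413)*(1/651105)) + 2062469) = √((519667/1287666 - 13964221687/4*1/651105) + 2062469) = √((519667/1287666 - 1074170899/200340) + 2062469) = √(-76837179708053/14331722580 + 2062469) = √(29481896358141967/14331722580) = √11736843326033416536097635/2388620430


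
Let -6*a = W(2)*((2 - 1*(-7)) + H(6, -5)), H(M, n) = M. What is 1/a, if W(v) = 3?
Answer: -2/15 ≈ -0.13333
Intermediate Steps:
a = -15/2 (a = -((2 - 1*(-7)) + 6)/2 = -((2 + 7) + 6)/2 = -(9 + 6)/2 = -15/2 ≈ -7.5000)
1/a = 1/(-15/2) = -2/15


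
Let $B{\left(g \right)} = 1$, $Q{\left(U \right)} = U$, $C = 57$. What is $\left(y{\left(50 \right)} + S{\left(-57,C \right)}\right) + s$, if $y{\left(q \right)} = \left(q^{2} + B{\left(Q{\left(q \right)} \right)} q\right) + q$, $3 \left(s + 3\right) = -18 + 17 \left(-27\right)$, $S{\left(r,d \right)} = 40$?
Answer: $2478$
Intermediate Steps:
$s = -162$ ($s = -3 + \frac{-18 + 17 \left(-27\right)}{3} = -3 + \frac{-18 - 459}{3} = -3 + \frac{1}{3} \left(-477\right) = -3 - 159 = -162$)
$y{\left(q \right)} = q^{2} + 2 q$ ($y{\left(q \right)} = \left(q^{2} + 1 q\right) + q = \left(q^{2} + q\right) + q = \left(q + q^{2}\right) + q = q^{2} + 2 q$)
$\left(y{\left(50 \right)} + S{\left(-57,C \right)}\right) + s = \left(50 \left(2 + 50\right) + 40\right) - 162 = \left(50 \cdot 52 + 40\right) - 162 = \left(2600 + 40\right) - 162 = 2640 - 162 = 2478$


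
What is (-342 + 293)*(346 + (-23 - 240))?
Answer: -4067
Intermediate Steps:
(-342 + 293)*(346 + (-23 - 240)) = -49*(346 - 263) = -49*83 = -4067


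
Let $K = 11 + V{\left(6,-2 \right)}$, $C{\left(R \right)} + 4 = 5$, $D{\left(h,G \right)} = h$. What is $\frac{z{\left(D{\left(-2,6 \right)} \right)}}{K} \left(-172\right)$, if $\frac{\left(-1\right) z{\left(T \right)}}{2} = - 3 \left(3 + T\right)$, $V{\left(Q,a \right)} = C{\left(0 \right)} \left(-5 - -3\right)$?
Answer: $- \frac{344}{3} \approx -114.67$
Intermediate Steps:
$C{\left(R \right)} = 1$ ($C{\left(R \right)} = -4 + 5 = 1$)
$V{\left(Q,a \right)} = -2$ ($V{\left(Q,a \right)} = 1 \left(-5 - -3\right) = 1 \left(-5 + 3\right) = 1 \left(-2\right) = -2$)
$z{\left(T \right)} = 18 + 6 T$ ($z{\left(T \right)} = - 2 \left(- 3 \left(3 + T\right)\right) = - 2 \left(-9 - 3 T\right) = 18 + 6 T$)
$K = 9$ ($K = 11 - 2 = 9$)
$\frac{z{\left(D{\left(-2,6 \right)} \right)}}{K} \left(-172\right) = \frac{18 + 6 \left(-2\right)}{9} \left(-172\right) = \left(18 - 12\right) \frac{1}{9} \left(-172\right) = 6 \cdot \frac{1}{9} \left(-172\right) = \frac{2}{3} \left(-172\right) = - \frac{344}{3}$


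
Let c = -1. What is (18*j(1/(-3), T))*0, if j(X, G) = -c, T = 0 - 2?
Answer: 0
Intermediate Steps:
T = -2
j(X, G) = 1 (j(X, G) = -1*(-1) = 1)
(18*j(1/(-3), T))*0 = (18*1)*0 = 18*0 = 0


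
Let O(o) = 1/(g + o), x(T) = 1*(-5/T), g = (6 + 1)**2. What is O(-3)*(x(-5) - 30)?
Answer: -29/46 ≈ -0.63043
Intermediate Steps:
g = 49 (g = 7**2 = 49)
x(T) = -5/T
O(o) = 1/(49 + o)
O(-3)*(x(-5) - 30) = (-5/(-5) - 30)/(49 - 3) = (-5*(-1/5) - 30)/46 = (1 - 30)/46 = (1/46)*(-29) = -29/46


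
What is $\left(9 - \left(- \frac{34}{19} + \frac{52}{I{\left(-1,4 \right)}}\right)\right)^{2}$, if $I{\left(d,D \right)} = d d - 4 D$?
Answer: $\frac{16507969}{81225} \approx 203.24$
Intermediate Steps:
$I{\left(d,D \right)} = d^{2} - 4 D$
$\left(9 - \left(- \frac{34}{19} + \frac{52}{I{\left(-1,4 \right)}}\right)\right)^{2} = \left(9 - \left(- \frac{34}{19} + \frac{52}{\left(-1\right)^{2} - 16}\right)\right)^{2} = \left(9 - \left(- \frac{34}{19} + \frac{52}{1 - 16}\right)\right)^{2} = \left(9 - \left(- \frac{34}{19} + \frac{52}{-15}\right)\right)^{2} = \left(9 + \left(\left(-52\right) \left(- \frac{1}{15}\right) + \frac{34}{19}\right)\right)^{2} = \left(9 + \left(\frac{52}{15} + \frac{34}{19}\right)\right)^{2} = \left(9 + \frac{1498}{285}\right)^{2} = \left(\frac{4063}{285}\right)^{2} = \frac{16507969}{81225}$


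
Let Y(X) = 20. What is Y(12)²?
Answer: 400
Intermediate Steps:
Y(12)² = 20² = 400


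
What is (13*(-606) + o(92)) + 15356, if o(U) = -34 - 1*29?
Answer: 7415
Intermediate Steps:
o(U) = -63 (o(U) = -34 - 29 = -63)
(13*(-606) + o(92)) + 15356 = (13*(-606) - 63) + 15356 = (-7878 - 63) + 15356 = -7941 + 15356 = 7415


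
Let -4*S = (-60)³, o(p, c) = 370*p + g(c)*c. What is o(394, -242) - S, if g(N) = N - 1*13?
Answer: 153490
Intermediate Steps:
g(N) = -13 + N (g(N) = N - 13 = -13 + N)
o(p, c) = 370*p + c*(-13 + c) (o(p, c) = 370*p + (-13 + c)*c = 370*p + c*(-13 + c))
S = 54000 (S = -¼*(-60)³ = -¼*(-216000) = 54000)
o(394, -242) - S = (370*394 - 242*(-13 - 242)) - 1*54000 = (145780 - 242*(-255)) - 54000 = (145780 + 61710) - 54000 = 207490 - 54000 = 153490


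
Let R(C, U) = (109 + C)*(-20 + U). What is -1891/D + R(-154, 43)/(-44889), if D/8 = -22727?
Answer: 91021553/2720512808 ≈ 0.033458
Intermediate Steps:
D = -181816 (D = 8*(-22727) = -181816)
R(C, U) = (-20 + U)*(109 + C)
-1891/D + R(-154, 43)/(-44889) = -1891/(-181816) + (-2180 - 20*(-154) + 109*43 - 154*43)/(-44889) = -1891*(-1/181816) + (-2180 + 3080 + 4687 - 6622)*(-1/44889) = 1891/181816 - 1035*(-1/44889) = 1891/181816 + 345/14963 = 91021553/2720512808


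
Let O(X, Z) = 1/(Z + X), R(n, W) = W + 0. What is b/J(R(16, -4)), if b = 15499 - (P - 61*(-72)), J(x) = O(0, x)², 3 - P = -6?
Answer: 177568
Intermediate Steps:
P = 9 (P = 3 - 1*(-6) = 3 + 6 = 9)
R(n, W) = W
O(X, Z) = 1/(X + Z)
J(x) = x⁻² (J(x) = (1/(0 + x))² = (1/x)² = x⁻²)
b = 11098 (b = 15499 - (9 - 61*(-72)) = 15499 - (9 + 4392) = 15499 - 1*4401 = 15499 - 4401 = 11098)
b/J(R(16, -4)) = 11098/((-4)⁻²) = 11098/(1/16) = 11098*16 = 177568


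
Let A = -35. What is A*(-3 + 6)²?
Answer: -315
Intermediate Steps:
A*(-3 + 6)² = -35*(-3 + 6)² = -35*3² = -35*9 = -315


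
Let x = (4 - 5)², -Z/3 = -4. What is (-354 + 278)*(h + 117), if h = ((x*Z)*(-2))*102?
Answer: 177156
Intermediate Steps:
Z = 12 (Z = -3*(-4) = 12)
x = 1 (x = (-1)² = 1)
h = -2448 (h = ((1*12)*(-2))*102 = (12*(-2))*102 = -24*102 = -2448)
(-354 + 278)*(h + 117) = (-354 + 278)*(-2448 + 117) = -76*(-2331) = 177156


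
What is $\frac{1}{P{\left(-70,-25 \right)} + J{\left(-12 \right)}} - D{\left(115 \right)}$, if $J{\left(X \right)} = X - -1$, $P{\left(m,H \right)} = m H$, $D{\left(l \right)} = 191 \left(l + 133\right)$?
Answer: $- \frac{82372951}{1739} \approx -47368.0$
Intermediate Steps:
$D{\left(l \right)} = 25403 + 191 l$ ($D{\left(l \right)} = 191 \left(133 + l\right) = 25403 + 191 l$)
$P{\left(m,H \right)} = H m$
$J{\left(X \right)} = 1 + X$ ($J{\left(X \right)} = X + 1 = 1 + X$)
$\frac{1}{P{\left(-70,-25 \right)} + J{\left(-12 \right)}} - D{\left(115 \right)} = \frac{1}{\left(-25\right) \left(-70\right) + \left(1 - 12\right)} - \left(25403 + 191 \cdot 115\right) = \frac{1}{1750 - 11} - \left(25403 + 21965\right) = \frac{1}{1739} - 47368 = - \frac{82372951}{1739}$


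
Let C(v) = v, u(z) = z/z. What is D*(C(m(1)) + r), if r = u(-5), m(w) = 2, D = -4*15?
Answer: -180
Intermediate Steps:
D = -60
u(z) = 1
r = 1
D*(C(m(1)) + r) = -60*(2 + 1) = -60*3 = -180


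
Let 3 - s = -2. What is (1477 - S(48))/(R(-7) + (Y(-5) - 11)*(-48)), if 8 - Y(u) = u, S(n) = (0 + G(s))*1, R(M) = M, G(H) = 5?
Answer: -1472/103 ≈ -14.291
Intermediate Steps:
s = 5 (s = 3 - 1*(-2) = 3 + 2 = 5)
S(n) = 5 (S(n) = (0 + 5)*1 = 5*1 = 5)
Y(u) = 8 - u
(1477 - S(48))/(R(-7) + (Y(-5) - 11)*(-48)) = (1477 - 1*5)/(-7 + ((8 - 1*(-5)) - 11)*(-48)) = (1477 - 5)/(-7 + ((8 + 5) - 11)*(-48)) = 1472/(-7 + (13 - 11)*(-48)) = 1472/(-7 + 2*(-48)) = 1472/(-7 - 96) = 1472/(-103) = 1472*(-1/103) = -1472/103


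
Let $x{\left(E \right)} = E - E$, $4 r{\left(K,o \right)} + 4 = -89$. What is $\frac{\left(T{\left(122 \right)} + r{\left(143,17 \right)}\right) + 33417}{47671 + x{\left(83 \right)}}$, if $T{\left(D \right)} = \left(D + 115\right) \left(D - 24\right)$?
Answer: $\frac{226479}{190684} \approx 1.1877$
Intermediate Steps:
$r{\left(K,o \right)} = - \frac{93}{4}$ ($r{\left(K,o \right)} = -1 + \frac{1}{4} \left(-89\right) = -1 - \frac{89}{4} = - \frac{93}{4}$)
$T{\left(D \right)} = \left(-24 + D\right) \left(115 + D\right)$ ($T{\left(D \right)} = \left(115 + D\right) \left(-24 + D\right) = \left(-24 + D\right) \left(115 + D\right)$)
$x{\left(E \right)} = 0$
$\frac{\left(T{\left(122 \right)} + r{\left(143,17 \right)}\right) + 33417}{47671 + x{\left(83 \right)}} = \frac{\left(\left(-2760 + 122^{2} + 91 \cdot 122\right) - \frac{93}{4}\right) + 33417}{47671 + 0} = \frac{\left(\left(-2760 + 14884 + 11102\right) - \frac{93}{4}\right) + 33417}{47671} = \left(\left(23226 - \frac{93}{4}\right) + 33417\right) \frac{1}{47671} = \left(\frac{92811}{4} + 33417\right) \frac{1}{47671} = \frac{226479}{4} \cdot \frac{1}{47671} = \frac{226479}{190684}$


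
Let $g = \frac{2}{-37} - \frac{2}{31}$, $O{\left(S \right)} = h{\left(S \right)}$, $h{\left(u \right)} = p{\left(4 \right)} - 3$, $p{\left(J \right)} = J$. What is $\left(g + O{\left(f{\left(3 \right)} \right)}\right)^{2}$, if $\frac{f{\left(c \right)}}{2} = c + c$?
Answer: $\frac{1022121}{1315609} \approx 0.77692$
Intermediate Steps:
$f{\left(c \right)} = 4 c$ ($f{\left(c \right)} = 2 \left(c + c\right) = 2 \cdot 2 c = 4 c$)
$h{\left(u \right)} = 1$ ($h{\left(u \right)} = 4 - 3 = 1$)
$O{\left(S \right)} = 1$
$g = - \frac{136}{1147}$ ($g = 2 \left(- \frac{1}{37}\right) - \frac{2}{31} = - \frac{2}{37} - \frac{2}{31} = - \frac{136}{1147} \approx -0.11857$)
$\left(g + O{\left(f{\left(3 \right)} \right)}\right)^{2} = \left(- \frac{136}{1147} + 1\right)^{2} = \left(\frac{1011}{1147}\right)^{2} = \frac{1022121}{1315609}$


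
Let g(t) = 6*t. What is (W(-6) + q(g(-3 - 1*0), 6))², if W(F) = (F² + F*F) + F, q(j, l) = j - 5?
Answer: 1849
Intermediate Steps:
q(j, l) = -5 + j
W(F) = F + 2*F² (W(F) = (F² + F²) + F = 2*F² + F = F + 2*F²)
(W(-6) + q(g(-3 - 1*0), 6))² = (-6*(1 + 2*(-6)) + (-5 + 6*(-3 - 1*0)))² = (-6*(1 - 12) + (-5 + 6*(-3 + 0)))² = (-6*(-11) + (-5 + 6*(-3)))² = (66 + (-5 - 18))² = (66 - 23)² = 43² = 1849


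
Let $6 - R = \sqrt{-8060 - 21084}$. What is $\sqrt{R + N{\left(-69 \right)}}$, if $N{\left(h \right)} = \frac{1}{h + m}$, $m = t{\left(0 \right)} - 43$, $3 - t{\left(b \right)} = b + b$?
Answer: $\frac{\sqrt{71177 - 23762 i \sqrt{7286}}}{109} \approx 9.4025 - 9.0783 i$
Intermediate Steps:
$R = 6 - 2 i \sqrt{7286}$ ($R = 6 - \sqrt{-8060 - 21084} = 6 - \sqrt{-29144} = 6 - 2 i \sqrt{7286} \approx 6.0 - 170.72 i$)
$t{\left(b \right)} = 3 - 2 b$ ($t{\left(b \right)} = 3 - \left(b + b\right) = 3 - 2 b$)
$m = -40$ ($m = \left(3 - 0\right) - 43 = \left(3 + 0\right) - 43 = 3 - 43 = -40$)
$N{\left(h \right)} = \frac{1}{-40 + h}$ ($N{\left(h \right)} = \frac{1}{h - 40} = \frac{1}{-40 + h}$)
$\sqrt{R + N{\left(-69 \right)}} = \sqrt{\left(6 - 2 i \sqrt{7286}\right) + \frac{1}{-40 - 69}} = \sqrt{\left(6 - 2 i \sqrt{7286}\right) + \frac{1}{-109}} = \sqrt{\left(6 - 2 i \sqrt{7286}\right) - \frac{1}{109}} = \sqrt{\frac{653}{109} - 2 i \sqrt{7286}}$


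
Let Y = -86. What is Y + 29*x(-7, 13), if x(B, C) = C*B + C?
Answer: -2348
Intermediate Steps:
x(B, C) = C + B*C (x(B, C) = B*C + C = C + B*C)
Y + 29*x(-7, 13) = -86 + 29*(13*(1 - 7)) = -86 + 29*(13*(-6)) = -86 + 29*(-78) = -86 - 2262 = -2348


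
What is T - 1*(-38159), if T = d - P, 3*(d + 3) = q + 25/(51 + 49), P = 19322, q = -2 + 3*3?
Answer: 226037/12 ≈ 18836.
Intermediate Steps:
q = 7 (q = -2 + 9 = 7)
d = -7/12 (d = -3 + (7 + 25/(51 + 49))/3 = -3 + (7 + 25/100)/3 = -3 + (7 + (1/100)*25)/3 = -3 + (7 + ¼)/3 = -3 + (⅓)*(29/4) = -3 + 29/12 = -7/12 ≈ -0.58333)
T = -231871/12 (T = -7/12 - 1*19322 = -7/12 - 19322 = -231871/12 ≈ -19323.)
T - 1*(-38159) = -231871/12 - 1*(-38159) = -231871/12 + 38159 = 226037/12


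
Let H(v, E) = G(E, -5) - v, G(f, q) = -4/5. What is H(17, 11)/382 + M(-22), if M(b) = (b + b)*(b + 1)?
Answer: 1764751/1910 ≈ 923.95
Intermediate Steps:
G(f, q) = -⅘ (G(f, q) = -4*⅕ = -⅘)
H(v, E) = -⅘ - v
M(b) = 2*b*(1 + b) (M(b) = (2*b)*(1 + b) = 2*b*(1 + b))
H(17, 11)/382 + M(-22) = (-⅘ - 1*17)/382 + 2*(-22)*(1 - 22) = (-⅘ - 17)*(1/382) + 2*(-22)*(-21) = -89/5*1/382 + 924 = -89/1910 + 924 = 1764751/1910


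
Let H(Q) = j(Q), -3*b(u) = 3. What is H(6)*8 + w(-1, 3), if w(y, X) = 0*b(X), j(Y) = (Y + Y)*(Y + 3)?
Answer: 864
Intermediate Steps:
b(u) = -1 (b(u) = -⅓*3 = -1)
j(Y) = 2*Y*(3 + Y) (j(Y) = (2*Y)*(3 + Y) = 2*Y*(3 + Y))
H(Q) = 2*Q*(3 + Q)
w(y, X) = 0 (w(y, X) = 0*(-1) = 0)
H(6)*8 + w(-1, 3) = (2*6*(3 + 6))*8 + 0 = (2*6*9)*8 + 0 = 108*8 + 0 = 864 + 0 = 864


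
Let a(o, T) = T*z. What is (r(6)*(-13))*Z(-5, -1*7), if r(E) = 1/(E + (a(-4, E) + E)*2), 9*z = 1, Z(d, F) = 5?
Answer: -195/58 ≈ -3.3621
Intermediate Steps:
z = ⅑ (z = (⅑)*1 = ⅑ ≈ 0.11111)
a(o, T) = T/9 (a(o, T) = T*(⅑) = T/9)
r(E) = 9/(29*E) (r(E) = 1/(E + (E/9 + E)*2) = 1/(E + (10*E/9)*2) = 1/(E + 20*E/9) = 1/(29*E/9) = 9/(29*E))
(r(6)*(-13))*Z(-5, -1*7) = (((9/29)/6)*(-13))*5 = (((9/29)*(⅙))*(-13))*5 = ((3/58)*(-13))*5 = -39/58*5 = -195/58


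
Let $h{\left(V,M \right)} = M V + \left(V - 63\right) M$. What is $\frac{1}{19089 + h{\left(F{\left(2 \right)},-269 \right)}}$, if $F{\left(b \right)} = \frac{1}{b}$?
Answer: $\frac{1}{35767} \approx 2.7959 \cdot 10^{-5}$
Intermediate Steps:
$h{\left(V,M \right)} = M V + M \left(-63 + V\right)$ ($h{\left(V,M \right)} = M V + \left(-63 + V\right) M = M V + M \left(-63 + V\right)$)
$\frac{1}{19089 + h{\left(F{\left(2 \right)},-269 \right)}} = \frac{1}{19089 - 269 \left(-63 + \frac{2}{2}\right)} = \frac{1}{19089 - 269 \left(-63 + 2 \cdot \frac{1}{2}\right)} = \frac{1}{19089 - 269 \left(-63 + 1\right)} = \frac{1}{19089 - -16678} = \frac{1}{19089 + 16678} = \frac{1}{35767}$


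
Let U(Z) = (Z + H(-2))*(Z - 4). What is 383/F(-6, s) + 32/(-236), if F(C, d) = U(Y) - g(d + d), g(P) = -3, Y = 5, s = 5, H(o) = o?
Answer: 22549/354 ≈ 63.698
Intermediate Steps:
U(Z) = (-4 + Z)*(-2 + Z) (U(Z) = (Z - 2)*(Z - 4) = (-2 + Z)*(-4 + Z) = (-4 + Z)*(-2 + Z))
F(C, d) = 6 (F(C, d) = (8 + 5² - 6*5) - 1*(-3) = (8 + 25 - 30) + 3 = 3 + 3 = 6)
383/F(-6, s) + 32/(-236) = 383/6 + 32/(-236) = 383*(⅙) + 32*(-1/236) = 383/6 - 8/59 = 22549/354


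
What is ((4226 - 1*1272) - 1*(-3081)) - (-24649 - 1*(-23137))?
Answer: 7547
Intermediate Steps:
((4226 - 1*1272) - 1*(-3081)) - (-24649 - 1*(-23137)) = ((4226 - 1272) + 3081) - (-24649 + 23137) = (2954 + 3081) - 1*(-1512) = 6035 + 1512 = 7547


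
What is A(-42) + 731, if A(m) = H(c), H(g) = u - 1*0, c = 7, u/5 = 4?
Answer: 751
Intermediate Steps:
u = 20 (u = 5*4 = 20)
H(g) = 20 (H(g) = 20 - 1*0 = 20 + 0 = 20)
A(m) = 20
A(-42) + 731 = 20 + 731 = 751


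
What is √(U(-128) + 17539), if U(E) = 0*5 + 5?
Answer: 2*√4386 ≈ 132.45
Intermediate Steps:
U(E) = 5 (U(E) = 0 + 5 = 5)
√(U(-128) + 17539) = √(5 + 17539) = √17544 = 2*√4386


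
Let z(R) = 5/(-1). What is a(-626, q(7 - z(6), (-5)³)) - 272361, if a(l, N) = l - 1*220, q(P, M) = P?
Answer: -273207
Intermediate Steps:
z(R) = -5 (z(R) = 5*(-1) = -5)
a(l, N) = -220 + l (a(l, N) = l - 220 = -220 + l)
a(-626, q(7 - z(6), (-5)³)) - 272361 = (-220 - 626) - 272361 = -846 - 272361 = -273207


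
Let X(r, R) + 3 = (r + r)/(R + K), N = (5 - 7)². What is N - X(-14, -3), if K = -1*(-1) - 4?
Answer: 7/3 ≈ 2.3333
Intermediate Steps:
N = 4 (N = (-2)² = 4)
K = -3 (K = 1 - 4 = -3)
X(r, R) = -3 + 2*r/(-3 + R) (X(r, R) = -3 + (r + r)/(R - 3) = -3 + (2*r)/(-3 + R) = -3 + 2*r/(-3 + R))
N - X(-14, -3) = 4 - (9 - 3*(-3) + 2*(-14))/(-3 - 3) = 4 - (9 + 9 - 28)/(-6) = 4 - (-1)*(-10)/6 = 4 - 1*5/3 = 4 - 5/3 = 7/3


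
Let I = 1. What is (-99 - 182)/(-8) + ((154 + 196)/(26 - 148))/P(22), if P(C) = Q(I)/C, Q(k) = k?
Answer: -13659/488 ≈ -27.990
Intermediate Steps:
P(C) = 1/C
(-99 - 182)/(-8) + ((154 + 196)/(26 - 148))/P(22) = (-99 - 182)/(-8) + ((154 + 196)/(26 - 148))/(1/22) = -281*(-⅛) + (350/(-122))/(1/22) = 281/8 + (350*(-1/122))*22 = 281/8 - 175/61*22 = 281/8 - 3850/61 = -13659/488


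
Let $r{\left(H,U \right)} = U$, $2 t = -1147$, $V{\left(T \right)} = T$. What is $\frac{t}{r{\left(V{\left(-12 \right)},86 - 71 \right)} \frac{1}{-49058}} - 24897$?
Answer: $\frac{27761308}{15} \approx 1.8508 \cdot 10^{6}$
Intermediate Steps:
$t = - \frac{1147}{2}$ ($t = \frac{1}{2} \left(-1147\right) = - \frac{1147}{2} \approx -573.5$)
$\frac{t}{r{\left(V{\left(-12 \right)},86 - 71 \right)} \frac{1}{-49058}} - 24897 = - \frac{1147}{2 \frac{86 - 71}{-49058}} - 24897 = - \frac{1147}{2 \cdot 15 \left(- \frac{1}{49058}\right)} - 24897 = - \frac{1147}{2 \left(- \frac{15}{49058}\right)} - 24897 = \left(- \frac{1147}{2}\right) \left(- \frac{49058}{15}\right) - 24897 = \frac{28134763}{15} - 24897 = \frac{27761308}{15}$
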